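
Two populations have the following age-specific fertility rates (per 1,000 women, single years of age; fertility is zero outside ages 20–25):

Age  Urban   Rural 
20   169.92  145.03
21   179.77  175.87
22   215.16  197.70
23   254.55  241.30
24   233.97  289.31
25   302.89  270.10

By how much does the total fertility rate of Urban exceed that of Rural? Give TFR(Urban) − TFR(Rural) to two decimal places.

Urban:
  Sum of ASFRs = 169.92 + 179.77 + 215.16 + 254.55 + 233.97 + 302.89 = 1356.26
  TFR = 1356.26 / 1000 = 1.35626
Rural:
  Sum of ASFRs = 145.03 + 175.87 + 197.70 + 241.30 + 289.31 + 270.10 = 1319.31
  TFR = 1319.31 / 1000 = 1.31931
Difference = 1.35626 − 1.31931 = 0.03695

0.04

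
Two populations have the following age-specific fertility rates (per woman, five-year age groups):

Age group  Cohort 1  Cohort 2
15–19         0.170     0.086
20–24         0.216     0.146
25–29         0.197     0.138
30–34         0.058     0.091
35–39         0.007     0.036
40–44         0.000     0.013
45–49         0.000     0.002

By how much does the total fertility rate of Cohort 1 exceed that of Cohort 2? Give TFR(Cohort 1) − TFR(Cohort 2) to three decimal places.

Cohort 1:
  Sum of ASFRs = 0.170 + 0.216 + 0.197 + 0.058 + 0.007 + 0.000 + 0.000 = 0.648
  TFR = 5 × 0.648 = 3.24
Cohort 2:
  Sum of ASFRs = 0.086 + 0.146 + 0.138 + 0.091 + 0.036 + 0.013 + 0.002 = 0.512
  TFR = 5 × 0.512 = 2.56
Difference = 3.24 − 2.56 = 0.68

0.680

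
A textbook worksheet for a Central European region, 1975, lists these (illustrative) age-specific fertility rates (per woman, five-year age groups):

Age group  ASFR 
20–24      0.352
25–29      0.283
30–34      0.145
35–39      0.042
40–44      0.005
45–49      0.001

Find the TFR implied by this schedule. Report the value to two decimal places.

Sum of ASFRs = 0.352 + 0.283 + 0.145 + 0.042 + 0.005 + 0.001 = 0.828
TFR = 5 × 0.828 = 4.14

4.14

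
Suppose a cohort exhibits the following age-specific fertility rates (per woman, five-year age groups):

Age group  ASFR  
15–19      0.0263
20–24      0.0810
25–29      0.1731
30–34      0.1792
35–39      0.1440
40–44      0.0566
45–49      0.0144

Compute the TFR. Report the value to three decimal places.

3.373

Sum of ASFRs = 0.0263 + 0.0810 + 0.1731 + 0.1792 + 0.1440 + 0.0566 + 0.0144 = 0.6746
TFR = 5 × 0.6746 = 3.373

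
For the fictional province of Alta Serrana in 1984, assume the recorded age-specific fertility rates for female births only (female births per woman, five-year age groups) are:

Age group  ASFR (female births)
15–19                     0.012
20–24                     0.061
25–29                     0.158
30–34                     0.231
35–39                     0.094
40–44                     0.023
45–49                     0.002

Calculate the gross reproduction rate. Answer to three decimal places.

Sum of female ASFRs = 0.012 + 0.061 + 0.158 + 0.231 + 0.094 + 0.023 + 0.002 = 0.581
GRR = 5 × 0.581 = 2.905

2.905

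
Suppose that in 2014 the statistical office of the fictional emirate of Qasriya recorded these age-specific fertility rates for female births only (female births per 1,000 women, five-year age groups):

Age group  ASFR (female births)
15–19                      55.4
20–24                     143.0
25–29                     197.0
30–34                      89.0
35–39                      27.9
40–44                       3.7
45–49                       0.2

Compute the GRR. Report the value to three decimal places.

2.581

Sum of female ASFRs = 55.4 + 143.0 + 197.0 + 89.0 + 27.9 + 3.7 + 0.2 = 516.2
GRR = 5 × 516.2 / 1000 = 2.581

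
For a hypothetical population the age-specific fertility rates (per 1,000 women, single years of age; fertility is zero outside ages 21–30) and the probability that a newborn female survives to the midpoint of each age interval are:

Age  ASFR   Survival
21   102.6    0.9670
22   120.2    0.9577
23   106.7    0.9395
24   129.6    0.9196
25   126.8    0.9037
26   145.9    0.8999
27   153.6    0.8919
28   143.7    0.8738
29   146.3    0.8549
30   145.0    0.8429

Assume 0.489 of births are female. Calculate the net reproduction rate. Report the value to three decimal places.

Proportion female at birth = 0.489.
Each age group contributes 1 × ASFR × survival:
  21: 1 × 102.6/1000 × 0.9670 = 0.09921
  22: 1 × 120.2/1000 × 0.9577 = 0.11512
  23: 1 × 106.7/1000 × 0.9395 = 0.10024
  24: 1 × 129.6/1000 × 0.9196 = 0.11918
  25: 1 × 126.8/1000 × 0.9037 = 0.11459
  26: 1 × 145.9/1000 × 0.8999 = 0.13130
  27: 1 × 153.6/1000 × 0.8919 = 0.13700
  28: 1 × 143.7/1000 × 0.8738 = 0.12557
  29: 1 × 146.3/1000 × 0.8549 = 0.12507
  30: 1 × 145.0/1000 × 0.8429 = 0.12222
Sum = 1.18950
NRR = 0.489 × 1.18950 = 0.58167

0.582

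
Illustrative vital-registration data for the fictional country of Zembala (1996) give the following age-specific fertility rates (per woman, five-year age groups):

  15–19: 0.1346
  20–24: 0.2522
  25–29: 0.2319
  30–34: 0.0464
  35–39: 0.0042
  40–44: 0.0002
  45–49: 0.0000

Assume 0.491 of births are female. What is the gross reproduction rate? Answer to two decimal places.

Proportion female at birth = 0.491.
Sum of ASFRs = 0.1346 + 0.2522 + 0.2319 + 0.0464 + 0.0042 + 0.0002 + 0.0000 = 0.6695
TFR = 5 × 0.6695 = 3.3475
GRR = 0.491 × 3.3475 = 1.64362

1.64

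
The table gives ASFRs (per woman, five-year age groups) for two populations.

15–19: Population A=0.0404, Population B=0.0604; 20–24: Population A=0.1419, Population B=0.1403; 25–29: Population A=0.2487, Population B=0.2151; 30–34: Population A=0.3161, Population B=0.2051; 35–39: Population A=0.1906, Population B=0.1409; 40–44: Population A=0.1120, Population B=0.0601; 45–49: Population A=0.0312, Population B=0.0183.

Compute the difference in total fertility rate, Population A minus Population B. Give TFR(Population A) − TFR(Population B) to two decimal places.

Population A:
  Sum of ASFRs = 0.0404 + 0.1419 + 0.2487 + 0.3161 + 0.1906 + 0.1120 + 0.0312 = 1.0809
  TFR = 5 × 1.0809 = 5.4045
Population B:
  Sum of ASFRs = 0.0604 + 0.1403 + 0.2151 + 0.2051 + 0.1409 + 0.0601 + 0.0183 = 0.8402
  TFR = 5 × 0.8402 = 4.201
Difference = 5.4045 − 4.201 = 1.2035

1.20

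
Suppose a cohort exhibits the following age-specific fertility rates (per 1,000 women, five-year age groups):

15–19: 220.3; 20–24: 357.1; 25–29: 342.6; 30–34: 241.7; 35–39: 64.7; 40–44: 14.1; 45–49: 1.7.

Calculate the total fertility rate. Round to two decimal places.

Sum of ASFRs = 220.3 + 357.1 + 342.6 + 241.7 + 64.7 + 14.1 + 1.7 = 1242.2
TFR = 5 × 1242.2 / 1000 = 6.211

6.21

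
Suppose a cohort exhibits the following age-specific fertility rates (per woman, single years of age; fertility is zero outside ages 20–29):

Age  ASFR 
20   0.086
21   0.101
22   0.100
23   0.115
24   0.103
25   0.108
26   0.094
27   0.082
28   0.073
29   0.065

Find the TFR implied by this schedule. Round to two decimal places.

0.93

Sum of ASFRs = 0.086 + 0.101 + 0.100 + 0.115 + 0.103 + 0.108 + 0.094 + 0.082 + 0.073 + 0.065 = 0.927
TFR = 0.927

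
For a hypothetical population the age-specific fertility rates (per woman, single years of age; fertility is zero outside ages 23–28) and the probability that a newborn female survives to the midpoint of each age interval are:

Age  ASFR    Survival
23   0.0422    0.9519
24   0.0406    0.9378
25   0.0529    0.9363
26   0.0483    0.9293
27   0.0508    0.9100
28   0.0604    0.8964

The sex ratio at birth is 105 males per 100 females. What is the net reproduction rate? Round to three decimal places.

0.133

Proportion female at birth = 100 / (100 + 105) = 0.48780.
Per-age-group product (1 × ASFR × survival probability):
  23: 1 × 0.0422 × 0.9519 = 0.04017
  24: 1 × 0.0406 × 0.9378 = 0.03807
  25: 1 × 0.0529 × 0.9363 = 0.04953
  26: 1 × 0.0483 × 0.9293 = 0.04489
  27: 1 × 0.0508 × 0.9100 = 0.04623
  28: 1 × 0.0604 × 0.8964 = 0.05414
Sum = 0.27303
NRR = 0.48780 × 0.27303 = 0.13318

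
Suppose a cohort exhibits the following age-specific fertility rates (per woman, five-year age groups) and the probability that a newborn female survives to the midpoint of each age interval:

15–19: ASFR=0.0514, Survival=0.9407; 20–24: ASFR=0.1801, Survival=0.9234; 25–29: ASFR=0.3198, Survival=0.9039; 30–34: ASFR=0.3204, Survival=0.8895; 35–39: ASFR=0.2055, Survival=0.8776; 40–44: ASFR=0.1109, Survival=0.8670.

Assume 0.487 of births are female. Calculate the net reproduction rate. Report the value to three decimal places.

Proportion female at birth = 0.487.
Survival-weighted fertility by age (5·fₓ·Sₓ):
  15–19: 5 × 0.0514 × 0.9407 = 0.24176
  20–24: 5 × 0.1801 × 0.9234 = 0.83152
  25–29: 5 × 0.3198 × 0.9039 = 1.44534
  30–34: 5 × 0.3204 × 0.8895 = 1.42498
  35–39: 5 × 0.2055 × 0.8776 = 0.90173
  40–44: 5 × 0.1109 × 0.8670 = 0.48075
Sum = 5.32608
NRR = 0.487 × 5.32608 = 2.59380
With NRR above 1 the population is above replacement fertility.

2.594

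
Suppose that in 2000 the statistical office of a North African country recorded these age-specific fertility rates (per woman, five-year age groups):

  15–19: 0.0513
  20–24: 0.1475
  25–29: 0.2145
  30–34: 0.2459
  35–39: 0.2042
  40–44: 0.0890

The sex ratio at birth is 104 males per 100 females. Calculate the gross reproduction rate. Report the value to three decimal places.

2.334

Proportion female at birth = 100 / (100 + 104) = 0.49020.
Sum of ASFRs = 0.0513 + 0.1475 + 0.2145 + 0.2459 + 0.2042 + 0.0890 = 0.9524
TFR = 5 × 0.9524 = 4.762
GRR = 0.49020 × 4.762 = 2.33433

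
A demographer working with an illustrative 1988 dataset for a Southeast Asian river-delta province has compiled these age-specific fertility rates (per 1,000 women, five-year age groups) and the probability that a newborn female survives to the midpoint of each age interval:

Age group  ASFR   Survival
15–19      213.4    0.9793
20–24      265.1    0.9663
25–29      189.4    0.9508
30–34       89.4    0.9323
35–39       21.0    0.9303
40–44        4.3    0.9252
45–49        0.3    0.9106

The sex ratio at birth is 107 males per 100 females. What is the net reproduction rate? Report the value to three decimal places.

1.817

Proportion female at birth = 100 / (100 + 107) = 0.48309.
Each age group contributes 5 × ASFR × survival:
  15–19: 5 × 213.4/1000 × 0.9793 = 1.04491
  20–24: 5 × 265.1/1000 × 0.9663 = 1.28083
  25–29: 5 × 189.4/1000 × 0.9508 = 0.90041
  30–34: 5 × 89.4/1000 × 0.9323 = 0.41674
  35–39: 5 × 21.0/1000 × 0.9303 = 0.09768
  40–44: 5 × 4.3/1000 × 0.9252 = 0.01989
  45–49: 5 × 0.3/1000 × 0.9106 = 0.00137
Sum = 3.76183
NRR = 0.48309 × 3.76183 = 1.81730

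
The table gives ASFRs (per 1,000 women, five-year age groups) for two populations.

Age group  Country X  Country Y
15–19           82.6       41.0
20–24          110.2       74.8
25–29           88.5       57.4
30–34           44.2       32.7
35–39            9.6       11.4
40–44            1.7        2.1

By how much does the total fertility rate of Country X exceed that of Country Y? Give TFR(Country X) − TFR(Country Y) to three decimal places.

0.587

Country X:
  Sum of ASFRs = 82.6 + 110.2 + 88.5 + 44.2 + 9.6 + 1.7 = 336.8
  TFR = 5 × 336.8 / 1000 = 1.684
Country Y:
  Sum of ASFRs = 41.0 + 74.8 + 57.4 + 32.7 + 11.4 + 2.1 = 219.4
  TFR = 5 × 219.4 / 1000 = 1.097
Difference = 1.684 − 1.097 = 0.587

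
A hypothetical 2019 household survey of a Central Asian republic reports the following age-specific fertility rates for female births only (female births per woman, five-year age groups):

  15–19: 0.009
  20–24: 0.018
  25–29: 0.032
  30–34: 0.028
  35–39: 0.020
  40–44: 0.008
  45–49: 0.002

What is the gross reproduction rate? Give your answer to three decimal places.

0.585

Sum of female ASFRs = 0.009 + 0.018 + 0.032 + 0.028 + 0.020 + 0.008 + 0.002 = 0.117
GRR = 5 × 0.117 = 0.585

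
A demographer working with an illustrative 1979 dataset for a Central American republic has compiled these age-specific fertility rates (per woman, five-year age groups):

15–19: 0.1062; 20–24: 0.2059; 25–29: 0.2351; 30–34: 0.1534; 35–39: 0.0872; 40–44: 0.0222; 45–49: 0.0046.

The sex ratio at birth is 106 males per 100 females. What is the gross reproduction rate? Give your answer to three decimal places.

Proportion female at birth = 100 / (100 + 106) = 0.48544.
Sum of ASFRs = 0.1062 + 0.2059 + 0.2351 + 0.1534 + 0.0872 + 0.0222 + 0.0046 = 0.8146
TFR = 5 × 0.8146 = 4.073
GRR = 0.48544 × 4.073 = 1.97720

1.977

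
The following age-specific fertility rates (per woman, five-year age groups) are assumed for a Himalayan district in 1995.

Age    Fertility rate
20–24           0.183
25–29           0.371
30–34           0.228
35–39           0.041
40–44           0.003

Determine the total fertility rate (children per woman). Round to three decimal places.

Sum of ASFRs = 0.183 + 0.371 + 0.228 + 0.041 + 0.003 = 0.826
TFR = 5 × 0.826 = 4.13

4.130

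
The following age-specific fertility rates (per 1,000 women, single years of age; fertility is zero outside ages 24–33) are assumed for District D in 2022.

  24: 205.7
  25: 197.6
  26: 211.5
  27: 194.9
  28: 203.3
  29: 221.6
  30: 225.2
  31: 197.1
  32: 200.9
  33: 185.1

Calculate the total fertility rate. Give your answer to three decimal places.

2.043

Sum of ASFRs = 205.7 + 197.6 + 211.5 + 194.9 + 203.3 + 221.6 + 225.2 + 197.1 + 200.9 + 185.1 = 2042.9
TFR = 2042.9 / 1000 = 2.0429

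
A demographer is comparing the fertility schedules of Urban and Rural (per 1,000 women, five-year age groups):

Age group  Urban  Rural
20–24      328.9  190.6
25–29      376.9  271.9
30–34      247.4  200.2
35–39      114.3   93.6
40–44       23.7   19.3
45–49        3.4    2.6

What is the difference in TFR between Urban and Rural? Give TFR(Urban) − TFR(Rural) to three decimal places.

1.582

Urban:
  Sum of ASFRs = 328.9 + 376.9 + 247.4 + 114.3 + 23.7 + 3.4 = 1094.6
  TFR = 5 × 1094.6 / 1000 = 5.473
Rural:
  Sum of ASFRs = 190.6 + 271.9 + 200.2 + 93.6 + 19.3 + 2.6 = 778.2
  TFR = 5 × 778.2 / 1000 = 3.891
Difference = 5.473 − 3.891 = 1.582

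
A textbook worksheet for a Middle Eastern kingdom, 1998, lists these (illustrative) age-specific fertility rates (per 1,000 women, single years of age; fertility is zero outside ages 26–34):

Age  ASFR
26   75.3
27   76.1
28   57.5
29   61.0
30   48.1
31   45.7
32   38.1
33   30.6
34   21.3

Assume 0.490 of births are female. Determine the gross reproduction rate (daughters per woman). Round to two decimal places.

0.22

Proportion female at birth = 0.490.
Sum of ASFRs = 75.3 + 76.1 + 57.5 + 61.0 + 48.1 + 45.7 + 38.1 + 30.6 + 21.3 = 453.7
TFR = 453.7 / 1000 = 0.4537
GRR = 0.490 × 0.4537 = 0.22231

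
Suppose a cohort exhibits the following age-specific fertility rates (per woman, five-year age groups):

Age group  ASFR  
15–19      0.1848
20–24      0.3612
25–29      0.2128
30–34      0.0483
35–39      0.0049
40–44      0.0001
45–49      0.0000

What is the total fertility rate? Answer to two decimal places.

Sum of ASFRs = 0.1848 + 0.3612 + 0.2128 + 0.0483 + 0.0049 + 0.0001 + 0.0000 = 0.8121
TFR = 5 × 0.8121 = 4.0605

4.06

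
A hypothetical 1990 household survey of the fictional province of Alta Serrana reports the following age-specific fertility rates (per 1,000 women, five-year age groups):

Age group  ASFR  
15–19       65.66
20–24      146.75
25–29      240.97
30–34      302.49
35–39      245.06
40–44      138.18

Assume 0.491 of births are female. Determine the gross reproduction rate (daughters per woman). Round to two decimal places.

2.80

Proportion female at birth = 0.491.
Sum of ASFRs = 65.66 + 146.75 + 240.97 + 302.49 + 245.06 + 138.18 = 1139.11
TFR = 5 × 1139.11 / 1000 = 5.69555
GRR = 0.491 × 5.69555 = 2.79652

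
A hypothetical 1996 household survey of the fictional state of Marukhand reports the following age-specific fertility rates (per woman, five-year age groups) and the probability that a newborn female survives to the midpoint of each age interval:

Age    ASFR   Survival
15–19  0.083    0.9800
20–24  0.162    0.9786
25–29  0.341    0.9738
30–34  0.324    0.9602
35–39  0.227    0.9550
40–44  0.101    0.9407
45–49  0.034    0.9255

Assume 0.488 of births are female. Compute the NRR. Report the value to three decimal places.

Proportion female at birth = 0.488.
Survival-weighted fertility by age (5·fₓ·Sₓ):
  15–19: 5 × 0.083 × 0.9800 = 0.40670
  20–24: 5 × 0.162 × 0.9786 = 0.79267
  25–29: 5 × 0.341 × 0.9738 = 1.66033
  30–34: 5 × 0.324 × 0.9602 = 1.55552
  35–39: 5 × 0.227 × 0.9550 = 1.08393
  40–44: 5 × 0.101 × 0.9407 = 0.47505
  45–49: 5 × 0.034 × 0.9255 = 0.15734
Sum = 6.13154
NRR = 0.488 × 6.13154 = 2.99219

2.992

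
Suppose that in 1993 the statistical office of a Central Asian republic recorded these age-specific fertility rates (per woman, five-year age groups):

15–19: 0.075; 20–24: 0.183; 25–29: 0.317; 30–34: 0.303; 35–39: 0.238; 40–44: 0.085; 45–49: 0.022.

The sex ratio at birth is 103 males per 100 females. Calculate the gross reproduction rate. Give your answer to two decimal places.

Proportion female at birth = 100 / (100 + 103) = 0.49261.
Sum of ASFRs = 0.075 + 0.183 + 0.317 + 0.303 + 0.238 + 0.085 + 0.022 = 1.223
TFR = 5 × 1.223 = 6.115
GRR = 0.49261 × 6.115 = 3.01231

3.01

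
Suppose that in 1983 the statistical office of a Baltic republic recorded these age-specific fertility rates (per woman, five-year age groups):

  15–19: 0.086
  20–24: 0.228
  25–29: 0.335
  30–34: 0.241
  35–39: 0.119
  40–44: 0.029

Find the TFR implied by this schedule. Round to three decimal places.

5.190

Sum of ASFRs = 0.086 + 0.228 + 0.335 + 0.241 + 0.119 + 0.029 = 1.038
TFR = 5 × 1.038 = 5.19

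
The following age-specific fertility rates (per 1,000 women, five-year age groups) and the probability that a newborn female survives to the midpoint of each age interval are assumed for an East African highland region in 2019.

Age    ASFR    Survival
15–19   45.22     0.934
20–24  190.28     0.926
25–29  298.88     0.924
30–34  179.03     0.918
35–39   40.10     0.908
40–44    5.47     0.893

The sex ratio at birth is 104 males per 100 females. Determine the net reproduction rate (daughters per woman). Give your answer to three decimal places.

Proportion female at birth = 100 / (100 + 104) = 0.49020.
Survival-weighted fertility by age (5·fₓ·Sₓ):
  15–19: 5 × 45.22/1000 × 0.934 = 0.21118
  20–24: 5 × 190.28/1000 × 0.926 = 0.88100
  25–29: 5 × 298.88/1000 × 0.924 = 1.38083
  30–34: 5 × 179.03/1000 × 0.918 = 0.82175
  35–39: 5 × 40.10/1000 × 0.908 = 0.18205
  40–44: 5 × 5.47/1000 × 0.893 = 0.02442
Sum = 3.50123
NRR = 0.49020 × 3.50123 = 1.71630
With NRR above 1 the population is above replacement fertility.

1.716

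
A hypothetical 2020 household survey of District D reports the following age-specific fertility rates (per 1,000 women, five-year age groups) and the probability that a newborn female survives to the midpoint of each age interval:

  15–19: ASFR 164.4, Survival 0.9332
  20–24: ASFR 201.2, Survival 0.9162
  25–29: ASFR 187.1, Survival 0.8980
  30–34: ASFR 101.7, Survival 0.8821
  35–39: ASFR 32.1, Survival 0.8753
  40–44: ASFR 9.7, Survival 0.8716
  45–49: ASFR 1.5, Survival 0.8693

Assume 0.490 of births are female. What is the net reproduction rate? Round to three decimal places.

1.552

Proportion female at birth = 0.490.
Each age group contributes 5 × ASFR × survival:
  15–19: 5 × 164.4/1000 × 0.9332 = 0.76709
  20–24: 5 × 201.2/1000 × 0.9162 = 0.92170
  25–29: 5 × 187.1/1000 × 0.8980 = 0.84008
  30–34: 5 × 101.7/1000 × 0.8821 = 0.44855
  35–39: 5 × 32.1/1000 × 0.8753 = 0.14049
  40–44: 5 × 9.7/1000 × 0.8716 = 0.04227
  45–49: 5 × 1.5/1000 × 0.8693 = 0.00652
Sum = 3.16670
NRR = 0.490 × 3.16670 = 1.55168
NRR > 1, so each generation more than replaces itself.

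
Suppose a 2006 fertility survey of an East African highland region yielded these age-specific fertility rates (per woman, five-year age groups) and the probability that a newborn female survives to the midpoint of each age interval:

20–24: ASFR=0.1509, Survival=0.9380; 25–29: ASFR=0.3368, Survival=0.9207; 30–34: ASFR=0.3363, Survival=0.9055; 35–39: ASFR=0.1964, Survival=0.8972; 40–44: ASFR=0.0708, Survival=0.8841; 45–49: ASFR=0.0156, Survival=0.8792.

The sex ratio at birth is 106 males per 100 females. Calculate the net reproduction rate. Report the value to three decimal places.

Proportion female at birth = 100 / (100 + 106) = 0.48544.
Weighting each age-specific rate by interval width and survival:
  20–24: 5 × 0.1509 × 0.9380 = 0.70772
  25–29: 5 × 0.3368 × 0.9207 = 1.55046
  30–34: 5 × 0.3363 × 0.9055 = 1.52260
  35–39: 5 × 0.1964 × 0.8972 = 0.88105
  40–44: 5 × 0.0708 × 0.8841 = 0.31297
  45–49: 5 × 0.0156 × 0.8792 = 0.06858
Sum = 5.04338
NRR = 0.48544 × 5.04338 = 2.44826

2.448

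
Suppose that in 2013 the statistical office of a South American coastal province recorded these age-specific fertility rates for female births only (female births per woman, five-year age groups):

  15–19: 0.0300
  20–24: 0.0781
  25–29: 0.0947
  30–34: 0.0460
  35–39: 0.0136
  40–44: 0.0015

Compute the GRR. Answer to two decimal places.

Sum of female ASFRs = 0.0300 + 0.0781 + 0.0947 + 0.0460 + 0.0136 + 0.0015 = 0.2639
GRR = 5 × 0.2639 = 1.3195

1.32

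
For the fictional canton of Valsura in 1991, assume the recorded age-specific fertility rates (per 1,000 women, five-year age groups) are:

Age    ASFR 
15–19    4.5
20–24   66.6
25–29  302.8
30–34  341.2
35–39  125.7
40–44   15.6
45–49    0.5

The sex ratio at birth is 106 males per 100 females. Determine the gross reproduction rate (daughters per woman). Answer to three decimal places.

2.080

Proportion female at birth = 100 / (100 + 106) = 0.48544.
Sum of ASFRs = 4.5 + 66.6 + 302.8 + 341.2 + 125.7 + 15.6 + 0.5 = 856.9
TFR = 5 × 856.9 / 1000 = 4.2845
GRR = 0.48544 × 4.2845 = 2.07987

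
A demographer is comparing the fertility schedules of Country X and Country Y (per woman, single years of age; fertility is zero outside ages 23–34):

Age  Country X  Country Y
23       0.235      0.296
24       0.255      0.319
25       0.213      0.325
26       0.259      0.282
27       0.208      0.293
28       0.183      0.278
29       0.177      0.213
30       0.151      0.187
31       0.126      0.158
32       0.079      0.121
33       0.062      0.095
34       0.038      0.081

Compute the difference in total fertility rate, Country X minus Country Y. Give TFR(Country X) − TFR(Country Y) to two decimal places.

Country X:
  Sum of ASFRs = 0.235 + 0.255 + 0.213 + 0.259 + 0.208 + 0.183 + 0.177 + 0.151 + 0.126 + 0.079 + 0.062 + 0.038 = 1.986
  TFR = 1.986
Country Y:
  Sum of ASFRs = 0.296 + 0.319 + 0.325 + 0.282 + 0.293 + 0.278 + 0.213 + 0.187 + 0.158 + 0.121 + 0.095 + 0.081 = 2.648
  TFR = 2.648
Difference = 1.986 − 2.648 = -0.662

-0.66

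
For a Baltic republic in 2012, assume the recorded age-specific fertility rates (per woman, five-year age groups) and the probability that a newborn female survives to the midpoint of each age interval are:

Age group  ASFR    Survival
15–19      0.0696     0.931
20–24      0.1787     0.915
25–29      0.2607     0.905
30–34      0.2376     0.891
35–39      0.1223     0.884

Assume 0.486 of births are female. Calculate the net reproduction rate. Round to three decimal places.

Proportion female at birth = 0.486.
Weighting each age-specific rate by interval width and survival:
  15–19: 5 × 0.0696 × 0.931 = 0.32399
  20–24: 5 × 0.1787 × 0.915 = 0.81755
  25–29: 5 × 0.2607 × 0.905 = 1.17967
  30–34: 5 × 0.2376 × 0.891 = 1.05851
  35–39: 5 × 0.1223 × 0.884 = 0.54057
Sum = 3.92029
NRR = 0.486 × 3.92029 = 1.90526
NRR > 1, so each generation more than replaces itself.

1.905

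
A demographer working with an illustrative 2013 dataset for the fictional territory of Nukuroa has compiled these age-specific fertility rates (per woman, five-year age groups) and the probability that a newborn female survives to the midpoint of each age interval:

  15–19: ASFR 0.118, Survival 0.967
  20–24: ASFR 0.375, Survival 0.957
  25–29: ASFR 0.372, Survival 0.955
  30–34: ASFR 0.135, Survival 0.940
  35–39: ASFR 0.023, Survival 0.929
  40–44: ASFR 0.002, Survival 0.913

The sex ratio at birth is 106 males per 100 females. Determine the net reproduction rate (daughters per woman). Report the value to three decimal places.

Proportion female at birth = 100 / (100 + 106) = 0.48544.
Per-age-group product (5 × ASFR × survival probability):
  15–19: 5 × 0.118 × 0.967 = 0.57053
  20–24: 5 × 0.375 × 0.957 = 1.79438
  25–29: 5 × 0.372 × 0.955 = 1.77630
  30–34: 5 × 0.135 × 0.940 = 0.63450
  35–39: 5 × 0.023 × 0.929 = 0.10684
  40–44: 5 × 0.002 × 0.913 = 0.00913
Sum = 4.89168
NRR = 0.48544 × 4.89168 = 2.37462

2.375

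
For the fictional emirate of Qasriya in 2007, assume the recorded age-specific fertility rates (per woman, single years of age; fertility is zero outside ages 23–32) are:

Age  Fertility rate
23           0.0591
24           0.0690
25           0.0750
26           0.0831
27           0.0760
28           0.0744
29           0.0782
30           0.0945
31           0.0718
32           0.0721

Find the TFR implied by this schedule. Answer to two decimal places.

0.75

Sum of ASFRs = 0.0591 + 0.0690 + 0.0750 + 0.0831 + 0.0760 + 0.0744 + 0.0782 + 0.0945 + 0.0718 + 0.0721 = 0.7532
TFR = 0.7532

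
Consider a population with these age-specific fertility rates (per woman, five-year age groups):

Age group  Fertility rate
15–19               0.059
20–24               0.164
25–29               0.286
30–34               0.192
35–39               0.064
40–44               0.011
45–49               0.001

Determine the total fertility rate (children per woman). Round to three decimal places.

Sum of ASFRs = 0.059 + 0.164 + 0.286 + 0.192 + 0.064 + 0.011 + 0.001 = 0.777
TFR = 5 × 0.777 = 3.885

3.885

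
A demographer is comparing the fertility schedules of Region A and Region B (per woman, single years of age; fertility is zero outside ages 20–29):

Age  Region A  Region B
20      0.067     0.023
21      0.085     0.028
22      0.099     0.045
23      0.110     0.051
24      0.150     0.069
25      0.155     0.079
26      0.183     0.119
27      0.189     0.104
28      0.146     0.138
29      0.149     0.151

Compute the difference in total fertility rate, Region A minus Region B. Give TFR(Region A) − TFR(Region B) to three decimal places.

Region A:
  Sum of ASFRs = 0.067 + 0.085 + 0.099 + 0.110 + 0.150 + 0.155 + 0.183 + 0.189 + 0.146 + 0.149 = 1.333
  TFR = 1.333
Region B:
  Sum of ASFRs = 0.023 + 0.028 + 0.045 + 0.051 + 0.069 + 0.079 + 0.119 + 0.104 + 0.138 + 0.151 = 0.807
  TFR = 0.807
Difference = 1.333 − 0.807 = 0.526

0.526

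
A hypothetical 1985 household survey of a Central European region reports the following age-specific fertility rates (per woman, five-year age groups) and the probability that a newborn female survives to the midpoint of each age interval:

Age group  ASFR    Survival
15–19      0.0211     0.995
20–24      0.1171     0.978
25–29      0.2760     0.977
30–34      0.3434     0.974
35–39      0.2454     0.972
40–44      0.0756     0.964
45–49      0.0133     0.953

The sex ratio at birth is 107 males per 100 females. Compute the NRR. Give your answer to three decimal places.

Proportion female at birth = 100 / (100 + 107) = 0.48309.
Weighting each age-specific rate by interval width and survival:
  15–19: 5 × 0.0211 × 0.995 = 0.10497
  20–24: 5 × 0.1171 × 0.978 = 0.57262
  25–29: 5 × 0.2760 × 0.977 = 1.34826
  30–34: 5 × 0.3434 × 0.974 = 1.67236
  35–39: 5 × 0.2454 × 0.972 = 1.19264
  40–44: 5 × 0.0756 × 0.964 = 0.36439
  45–49: 5 × 0.0133 × 0.953 = 0.06337
Sum = 5.31861
NRR = 0.48309 × 5.31861 = 2.56937

2.569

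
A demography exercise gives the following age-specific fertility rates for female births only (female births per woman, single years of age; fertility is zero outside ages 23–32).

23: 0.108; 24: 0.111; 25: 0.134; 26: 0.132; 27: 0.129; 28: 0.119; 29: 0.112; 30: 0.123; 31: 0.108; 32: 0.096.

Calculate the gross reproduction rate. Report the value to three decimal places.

1.172

Sum of female ASFRs = 0.108 + 0.111 + 0.134 + 0.132 + 0.129 + 0.119 + 0.112 + 0.123 + 0.108 + 0.096 = 1.172
GRR = 1.172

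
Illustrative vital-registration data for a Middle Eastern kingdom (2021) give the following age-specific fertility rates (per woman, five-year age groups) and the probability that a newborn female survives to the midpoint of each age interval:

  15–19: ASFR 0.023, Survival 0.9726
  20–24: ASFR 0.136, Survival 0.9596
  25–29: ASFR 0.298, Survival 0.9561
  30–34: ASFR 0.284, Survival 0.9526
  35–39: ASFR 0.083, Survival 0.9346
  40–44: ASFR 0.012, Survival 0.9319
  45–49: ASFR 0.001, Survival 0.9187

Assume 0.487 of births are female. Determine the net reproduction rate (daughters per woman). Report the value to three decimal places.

Proportion female at birth = 0.487.
Survival-weighted fertility by age (5·fₓ·Sₓ):
  15–19: 5 × 0.023 × 0.9726 = 0.11185
  20–24: 5 × 0.136 × 0.9596 = 0.65253
  25–29: 5 × 0.298 × 0.9561 = 1.42459
  30–34: 5 × 0.284 × 0.9526 = 1.35269
  35–39: 5 × 0.083 × 0.9346 = 0.38786
  40–44: 5 × 0.012 × 0.9319 = 0.05591
  45–49: 5 × 0.001 × 0.9187 = 0.00459
Sum = 3.99002
NRR = 0.487 × 3.99002 = 1.94314
With NRR above 1 the population is above replacement fertility.

1.943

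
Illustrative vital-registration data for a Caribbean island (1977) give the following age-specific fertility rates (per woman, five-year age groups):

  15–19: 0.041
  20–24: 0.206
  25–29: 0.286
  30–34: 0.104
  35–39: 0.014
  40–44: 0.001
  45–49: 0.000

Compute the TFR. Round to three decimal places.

3.260

Sum of ASFRs = 0.041 + 0.206 + 0.286 + 0.104 + 0.014 + 0.001 + 0.000 = 0.652
TFR = 5 × 0.652 = 3.26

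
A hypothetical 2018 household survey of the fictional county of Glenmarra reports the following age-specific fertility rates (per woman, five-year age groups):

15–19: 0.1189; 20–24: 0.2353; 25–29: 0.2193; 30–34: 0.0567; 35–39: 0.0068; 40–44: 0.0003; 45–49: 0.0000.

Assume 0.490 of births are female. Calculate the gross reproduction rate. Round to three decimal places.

Proportion female at birth = 0.490.
Sum of ASFRs = 0.1189 + 0.2353 + 0.2193 + 0.0567 + 0.0068 + 0.0003 + 0.0000 = 0.6373
TFR = 5 × 0.6373 = 3.1865
GRR = 0.490 × 3.1865 = 1.56139

1.561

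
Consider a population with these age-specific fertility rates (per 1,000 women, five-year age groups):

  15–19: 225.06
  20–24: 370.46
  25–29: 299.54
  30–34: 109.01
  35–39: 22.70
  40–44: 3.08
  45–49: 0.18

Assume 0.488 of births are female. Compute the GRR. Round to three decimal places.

2.513

Proportion female at birth = 0.488.
Sum of ASFRs = 225.06 + 370.46 + 299.54 + 109.01 + 22.70 + 3.08 + 0.18 = 1030.03
TFR = 5 × 1030.03 / 1000 = 5.15015
GRR = 0.488 × 5.15015 = 2.51327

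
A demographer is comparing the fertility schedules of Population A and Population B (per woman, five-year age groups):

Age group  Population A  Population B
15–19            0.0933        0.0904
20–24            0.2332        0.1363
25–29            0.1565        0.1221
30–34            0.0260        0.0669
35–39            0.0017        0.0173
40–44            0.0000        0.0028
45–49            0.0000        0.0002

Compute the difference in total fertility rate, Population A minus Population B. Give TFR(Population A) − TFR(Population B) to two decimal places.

Population A:
  Sum of ASFRs = 0.0933 + 0.2332 + 0.1565 + 0.0260 + 0.0017 + 0.0000 + 0.0000 = 0.5107
  TFR = 5 × 0.5107 = 2.5535
Population B:
  Sum of ASFRs = 0.0904 + 0.1363 + 0.1221 + 0.0669 + 0.0173 + 0.0028 + 0.0002 = 0.4360
  TFR = 5 × 0.4360 = 2.18
Difference = 2.5535 − 2.18 = 0.3735

0.37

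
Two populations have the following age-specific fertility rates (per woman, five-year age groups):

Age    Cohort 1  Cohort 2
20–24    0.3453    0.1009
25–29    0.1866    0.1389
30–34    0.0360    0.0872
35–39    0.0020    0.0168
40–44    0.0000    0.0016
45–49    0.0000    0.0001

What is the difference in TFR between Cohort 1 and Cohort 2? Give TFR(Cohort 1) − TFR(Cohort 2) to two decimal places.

1.12

Cohort 1:
  Sum of ASFRs = 0.3453 + 0.1866 + 0.0360 + 0.0020 + 0.0000 + 0.0000 = 0.5699
  TFR = 5 × 0.5699 = 2.8495
Cohort 2:
  Sum of ASFRs = 0.1009 + 0.1389 + 0.0872 + 0.0168 + 0.0016 + 0.0001 = 0.3455
  TFR = 5 × 0.3455 = 1.7275
Difference = 2.8495 − 1.7275 = 1.122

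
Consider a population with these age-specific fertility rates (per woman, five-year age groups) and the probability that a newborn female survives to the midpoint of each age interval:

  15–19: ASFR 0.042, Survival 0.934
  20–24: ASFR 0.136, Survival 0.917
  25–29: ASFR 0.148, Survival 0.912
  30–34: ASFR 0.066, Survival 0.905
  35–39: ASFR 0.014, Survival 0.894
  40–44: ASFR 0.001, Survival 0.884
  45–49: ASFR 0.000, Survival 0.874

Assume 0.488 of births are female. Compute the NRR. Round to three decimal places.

0.908

Proportion female at birth = 0.488.
Weighting each age-specific rate by interval width and survival:
  15–19: 5 × 0.042 × 0.934 = 0.19614
  20–24: 5 × 0.136 × 0.917 = 0.62356
  25–29: 5 × 0.148 × 0.912 = 0.67488
  30–34: 5 × 0.066 × 0.905 = 0.29865
  35–39: 5 × 0.014 × 0.894 = 0.06258
  40–44: 5 × 0.001 × 0.884 = 0.00442
  45–49: 5 × 0.000 × 0.874 = 0.00000
Sum = 1.86023
NRR = 0.488 × 1.86023 = 0.90779
An NRR under 1 implies long-run decline under these rates.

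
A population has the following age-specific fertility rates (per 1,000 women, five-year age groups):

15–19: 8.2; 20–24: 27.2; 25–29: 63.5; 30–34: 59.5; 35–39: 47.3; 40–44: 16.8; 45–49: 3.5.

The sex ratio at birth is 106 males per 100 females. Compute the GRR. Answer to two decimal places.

0.55

Proportion female at birth = 100 / (100 + 106) = 0.48544.
Sum of ASFRs = 8.2 + 27.2 + 63.5 + 59.5 + 47.3 + 16.8 + 3.5 = 226.0
TFR = 5 × 226.0 / 1000 = 1.13
GRR = 0.48544 × 1.13 = 0.54855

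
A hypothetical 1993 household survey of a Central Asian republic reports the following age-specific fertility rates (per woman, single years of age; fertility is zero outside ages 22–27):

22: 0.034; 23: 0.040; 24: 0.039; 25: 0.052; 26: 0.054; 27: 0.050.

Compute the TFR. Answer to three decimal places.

Sum of ASFRs = 0.034 + 0.040 + 0.039 + 0.052 + 0.054 + 0.050 = 0.269
TFR = 0.269

0.269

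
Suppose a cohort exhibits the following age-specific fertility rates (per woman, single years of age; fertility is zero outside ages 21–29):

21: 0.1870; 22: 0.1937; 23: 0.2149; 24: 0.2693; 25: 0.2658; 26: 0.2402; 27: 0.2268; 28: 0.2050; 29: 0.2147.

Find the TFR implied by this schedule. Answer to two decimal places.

Sum of ASFRs = 0.1870 + 0.1937 + 0.2149 + 0.2693 + 0.2658 + 0.2402 + 0.2268 + 0.2050 + 0.2147 = 2.0174
TFR = 2.0174

2.02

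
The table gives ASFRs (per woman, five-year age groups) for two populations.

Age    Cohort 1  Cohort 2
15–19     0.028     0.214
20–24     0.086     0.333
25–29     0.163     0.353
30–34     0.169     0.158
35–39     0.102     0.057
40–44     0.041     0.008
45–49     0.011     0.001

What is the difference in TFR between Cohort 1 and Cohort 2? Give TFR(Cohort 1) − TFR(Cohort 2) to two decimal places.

-2.62

Cohort 1:
  Sum of ASFRs = 0.028 + 0.086 + 0.163 + 0.169 + 0.102 + 0.041 + 0.011 = 0.600
  TFR = 5 × 0.600 = 3
Cohort 2:
  Sum of ASFRs = 0.214 + 0.333 + 0.353 + 0.158 + 0.057 + 0.008 + 0.001 = 1.124
  TFR = 5 × 1.124 = 5.62
Difference = 3 − 5.62 = -2.62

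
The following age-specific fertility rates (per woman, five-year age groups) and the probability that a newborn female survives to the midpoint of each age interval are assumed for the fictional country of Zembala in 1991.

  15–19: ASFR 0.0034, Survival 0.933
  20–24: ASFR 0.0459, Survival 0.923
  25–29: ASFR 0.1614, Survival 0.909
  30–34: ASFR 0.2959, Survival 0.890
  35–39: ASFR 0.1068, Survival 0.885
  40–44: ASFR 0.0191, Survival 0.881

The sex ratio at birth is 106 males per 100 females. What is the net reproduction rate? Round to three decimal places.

Proportion female at birth = 100 / (100 + 106) = 0.48544.
Per-age-group product (5 × ASFR × survival probability):
  15–19: 5 × 0.0034 × 0.933 = 0.01586
  20–24: 5 × 0.0459 × 0.923 = 0.21183
  25–29: 5 × 0.1614 × 0.909 = 0.73356
  30–34: 5 × 0.2959 × 0.890 = 1.31676
  35–39: 5 × 0.1068 × 0.885 = 0.47259
  40–44: 5 × 0.0191 × 0.881 = 0.08414
Sum = 2.83474
NRR = 0.48544 × 2.83474 = 1.37610
An NRR exceeding 1 indicates intrinsic growth under these rates.

1.376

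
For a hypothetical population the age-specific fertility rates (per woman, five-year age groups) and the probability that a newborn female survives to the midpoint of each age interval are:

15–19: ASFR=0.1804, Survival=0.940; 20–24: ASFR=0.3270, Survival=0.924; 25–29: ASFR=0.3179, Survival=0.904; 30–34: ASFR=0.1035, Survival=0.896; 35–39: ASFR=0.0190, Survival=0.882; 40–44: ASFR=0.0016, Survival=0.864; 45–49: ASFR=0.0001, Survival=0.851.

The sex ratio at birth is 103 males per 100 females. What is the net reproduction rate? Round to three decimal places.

Proportion female at birth = 100 / (100 + 103) = 0.49261.
Survival-weighted fertility by age (5·fₓ·Sₓ):
  15–19: 5 × 0.1804 × 0.940 = 0.84788
  20–24: 5 × 0.3270 × 0.924 = 1.51074
  25–29: 5 × 0.3179 × 0.904 = 1.43691
  30–34: 5 × 0.1035 × 0.896 = 0.46368
  35–39: 5 × 0.0190 × 0.882 = 0.08379
  40–44: 5 × 0.0016 × 0.864 = 0.00691
  45–49: 5 × 0.0001 × 0.851 = 0.00043
Sum = 4.35034
NRR = 0.49261 × 4.35034 = 2.14302

2.143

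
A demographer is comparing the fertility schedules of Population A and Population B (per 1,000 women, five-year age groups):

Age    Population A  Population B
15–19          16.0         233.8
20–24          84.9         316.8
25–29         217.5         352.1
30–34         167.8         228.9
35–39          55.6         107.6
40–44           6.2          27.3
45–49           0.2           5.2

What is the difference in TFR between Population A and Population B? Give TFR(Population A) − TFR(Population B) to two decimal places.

Population A:
  Sum of ASFRs = 16.0 + 84.9 + 217.5 + 167.8 + 55.6 + 6.2 + 0.2 = 548.2
  TFR = 5 × 548.2 / 1000 = 2.741
Population B:
  Sum of ASFRs = 233.8 + 316.8 + 352.1 + 228.9 + 107.6 + 27.3 + 5.2 = 1271.7
  TFR = 5 × 1271.7 / 1000 = 6.3585
Difference = 2.741 − 6.3585 = -3.6175

-3.62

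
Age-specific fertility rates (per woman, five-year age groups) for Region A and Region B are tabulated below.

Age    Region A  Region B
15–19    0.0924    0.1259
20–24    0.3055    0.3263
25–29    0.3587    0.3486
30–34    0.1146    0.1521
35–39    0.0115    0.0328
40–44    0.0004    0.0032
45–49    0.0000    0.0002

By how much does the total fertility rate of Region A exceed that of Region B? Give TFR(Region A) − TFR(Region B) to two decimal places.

-0.53

Region A:
  Sum of ASFRs = 0.0924 + 0.3055 + 0.3587 + 0.1146 + 0.0115 + 0.0004 + 0.0000 = 0.8831
  TFR = 5 × 0.8831 = 4.4155
Region B:
  Sum of ASFRs = 0.1259 + 0.3263 + 0.3486 + 0.1521 + 0.0328 + 0.0032 + 0.0002 = 0.9891
  TFR = 5 × 0.9891 = 4.9455
Difference = 4.4155 − 4.9455 = -0.53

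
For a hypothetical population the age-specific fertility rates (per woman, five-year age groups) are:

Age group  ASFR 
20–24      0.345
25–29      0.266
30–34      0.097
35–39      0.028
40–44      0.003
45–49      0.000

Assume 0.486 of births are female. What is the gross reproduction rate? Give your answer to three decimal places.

Proportion female at birth = 0.486.
Sum of ASFRs = 0.345 + 0.266 + 0.097 + 0.028 + 0.003 + 0.000 = 0.739
TFR = 5 × 0.739 = 3.695
GRR = 0.486 × 3.695 = 1.79577

1.796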